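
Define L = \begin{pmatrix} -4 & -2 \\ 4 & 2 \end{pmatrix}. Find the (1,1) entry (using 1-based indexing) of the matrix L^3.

-16

Characteristic polynomial: t^2 + 2t = t(t + 2), so the eigenvalues are -2, 0.
t=0: eigenvector (1, -2).
t=-2: eigenvector (1, -1).
P = [[1, 1], [-2, -1]], D = diag(0, -2), P⁻¹ = [[-1, -1], [2, 1]].
L³ = P·diag(0, -8)·P⁻¹ = [[-16, -8], [16, 8]].
The requested entry is -16.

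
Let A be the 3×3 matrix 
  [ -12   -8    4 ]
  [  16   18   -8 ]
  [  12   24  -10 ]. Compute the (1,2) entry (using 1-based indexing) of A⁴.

Characteristic polynomial: λ^3 + 4λ^2 - 4λ - 16 = (λ - 2)(λ + 2)(λ + 4), so the eigenvalues are -4, -2, 2.
λ=-4: eigenvector (1, 0, 2).
λ=-2: eigenvector (2, 2, 9).
λ=2: eigenvector (0, 1, 2).
P = [[1, 2, 0], [0, 2, 1], [2, 9, 2]], D = diag(-4, -2, 2), P⁻¹ = [[5, 4, -2], [-2, -2, 1], [4, 5, -2]].
A⁴ = P·diag(256, 16, 16)·P⁻¹ = [[1216, 960, -480], [0, 16, 0], [2400, 1920, -944]].
The requested entry is 960.

960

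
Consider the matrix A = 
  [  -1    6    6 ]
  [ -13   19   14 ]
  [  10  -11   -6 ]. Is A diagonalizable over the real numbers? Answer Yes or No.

Characteristic polynomial: p(μ) = μ^3 - 12μ^2 + 45μ - 50 = (μ - 5)^2(μ - 2).
μ = 5 has algebraic multiplicity 2; rank(A − 5I) = 2, so geometric multiplicity = 1.
Geometric multiplicity < algebraic multiplicity, so A is not diagonalizable.

No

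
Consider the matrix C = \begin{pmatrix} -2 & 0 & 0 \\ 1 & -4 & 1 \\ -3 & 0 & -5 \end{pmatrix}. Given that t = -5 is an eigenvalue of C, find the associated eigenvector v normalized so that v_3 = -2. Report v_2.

2

C + 5I = [[3, 0, 0], [1, 1, 1], [-3, 0, 0]].
Solving (C + 5I)v = 0 gives the eigenspace spanned by (0, 2, -2).
With v_3 = -2, v = (0, 2, -2), so v_2 = 2.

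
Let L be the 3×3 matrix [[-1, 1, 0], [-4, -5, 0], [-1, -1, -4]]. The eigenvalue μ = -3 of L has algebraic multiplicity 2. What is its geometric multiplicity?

1

L + 3I = [[2, 1, 0], [-4, -2, 0], [-1, -1, -1]].
This matrix has rank 2, so its null space has dimension 3 − 2 = 1.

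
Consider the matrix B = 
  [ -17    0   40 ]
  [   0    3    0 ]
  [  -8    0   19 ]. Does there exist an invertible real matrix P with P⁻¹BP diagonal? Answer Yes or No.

Yes

Characteristic polynomial: p(s) = s^3 - 5s^2 + 3s + 9 = (s - 3)^2(s + 1).
s = 3 has algebraic multiplicity 2; rank(B − 3I) = 1, so geometric multiplicity = 2.
Every eigenvalue has geometric = algebraic multiplicity, so B is diagonalizable.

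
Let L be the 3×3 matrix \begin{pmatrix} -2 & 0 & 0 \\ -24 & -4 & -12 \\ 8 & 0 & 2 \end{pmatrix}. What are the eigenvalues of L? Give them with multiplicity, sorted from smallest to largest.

-4, -2, 2

Characteristic polynomial: p(s) = s^3 + 4s^2 - 4s - 16 = (s - 2)(s + 2)(s + 4).
Roots (with multiplicity): -4, -2, 2.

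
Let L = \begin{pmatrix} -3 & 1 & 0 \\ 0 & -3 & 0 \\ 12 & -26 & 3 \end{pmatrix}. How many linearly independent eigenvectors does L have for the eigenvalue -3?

L + 3I = [[0, 1, 0], [0, 0, 0], [12, -26, 6]].
This matrix has rank 2, so its null space has dimension 3 − 2 = 1.

1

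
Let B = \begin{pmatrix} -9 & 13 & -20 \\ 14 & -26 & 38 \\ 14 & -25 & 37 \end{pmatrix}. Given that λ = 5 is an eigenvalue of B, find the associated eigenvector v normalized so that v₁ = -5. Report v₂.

B − 5I = [[-14, 13, -20], [14, -31, 38], [14, -25, 32]].
Solving (B − 5I)v = 0 gives the eigenspace spanned by (-5, 10, 10).
With v₁ = -5, v = (-5, 10, 10), so v₂ = 10.

10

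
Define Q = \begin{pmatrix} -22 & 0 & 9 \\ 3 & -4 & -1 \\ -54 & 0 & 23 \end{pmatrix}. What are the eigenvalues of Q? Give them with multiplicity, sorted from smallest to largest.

-4, -4, 5

Characteristic polynomial: p(s) = s^3 + 3s^2 - 24s - 80 = (s - 5)(s + 4)^2.
Roots (with multiplicity): -4, -4, 5.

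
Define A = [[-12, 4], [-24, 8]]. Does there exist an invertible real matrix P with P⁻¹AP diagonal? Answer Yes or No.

Characteristic polynomial: p(μ) = μ^2 + 4μ = μ(μ + 4).
All 2 eigenvalues are distinct, so A is diagonalizable.

Yes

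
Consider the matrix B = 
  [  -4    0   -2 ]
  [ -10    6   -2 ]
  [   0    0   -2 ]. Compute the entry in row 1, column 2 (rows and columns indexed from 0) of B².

Characteristic polynomial: r^3 - 28r - 48 = (r - 6)(r + 2)(r + 4), so the eigenvalues are -4, -2, 6.
r=6: eigenvector (0, 1, 0).
r=-4: eigenvector (1, 1, 0).
r=-2: eigenvector (-1, -1, 1).
P = [[0, 1, -1], [1, 1, -1], [0, 0, 1]], D = diag(6, -4, -2), P⁻¹ = [[-1, 1, 0], [1, 0, 1], [0, 0, 1]].
B² = P·diag(36, 16, 4)·P⁻¹ = [[16, 0, 12], [-20, 36, 12], [0, 0, 4]].
The requested entry is 12.

12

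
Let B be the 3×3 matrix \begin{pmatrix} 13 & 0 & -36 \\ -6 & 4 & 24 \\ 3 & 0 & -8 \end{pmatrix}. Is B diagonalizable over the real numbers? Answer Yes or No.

Characteristic polynomial: p(r) = r^3 - 9r^2 + 24r - 16 = (r - 4)^2(r - 1).
r = 4 has algebraic multiplicity 2; rank(B − 4I) = 1, so geometric multiplicity = 2.
Every eigenvalue has geometric = algebraic multiplicity, so B is diagonalizable.

Yes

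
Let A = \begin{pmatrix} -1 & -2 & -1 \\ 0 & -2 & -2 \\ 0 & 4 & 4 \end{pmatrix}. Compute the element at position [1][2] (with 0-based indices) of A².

-4

Characteristic polynomial: λ^3 - λ^2 - 2λ = λ(λ - 2)(λ + 1), so the eigenvalues are -1, 0, 2.
λ=2: eigenvector (0, -1, 2).
λ=-1: eigenvector (1, 0, 0).
λ=0: eigenvector (1, -1, 1).
P = [[0, 1, 1], [-1, 0, -1], [2, 0, 1]], D = diag(2, -1, 0), P⁻¹ = [[0, 1, 1], [1, 2, 1], [0, -2, -1]].
A² = P·diag(4, 1, 0)·P⁻¹ = [[1, 2, 1], [0, -4, -4], [0, 8, 8]].
The requested entry is -4.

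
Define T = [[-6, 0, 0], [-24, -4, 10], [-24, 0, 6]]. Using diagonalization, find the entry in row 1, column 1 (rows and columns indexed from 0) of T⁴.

256

Characteristic polynomial: λ^3 + 4λ^2 - 36λ - 144 = (λ - 6)(λ + 4)(λ + 6), so the eigenvalues are -6, -4, 6.
λ=-6: eigenvector (1, 2, 2).
λ=-4: eigenvector (0, 1, 0).
λ=6: eigenvector (0, 1, 1).
P = [[1, 0, 0], [2, 1, 1], [2, 0, 1]], D = diag(-6, -4, 6), P⁻¹ = [[1, 0, 0], [0, 1, -1], [-2, 0, 1]].
T⁴ = P·diag(1296, 256, 1296)·P⁻¹ = [[1296, 0, 0], [0, 256, 1040], [0, 0, 1296]].
The requested entry is 256.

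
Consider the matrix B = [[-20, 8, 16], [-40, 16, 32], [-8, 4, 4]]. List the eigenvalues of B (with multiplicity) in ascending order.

Characteristic polynomial: p(r) = r^3 - 16r = r(r - 4)(r + 4).
Roots (with multiplicity): -4, 0, 4.

-4, 0, 4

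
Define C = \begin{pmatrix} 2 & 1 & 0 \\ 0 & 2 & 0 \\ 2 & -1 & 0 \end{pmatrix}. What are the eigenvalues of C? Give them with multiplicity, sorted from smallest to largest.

Characteristic polynomial: p(t) = t^3 - 4t^2 + 4t = t(t - 2)^2.
Roots (with multiplicity): 0, 2, 2.

0, 2, 2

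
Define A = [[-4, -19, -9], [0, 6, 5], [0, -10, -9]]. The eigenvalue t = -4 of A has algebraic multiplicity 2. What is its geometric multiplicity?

1

A + 4I = [[0, -19, -9], [0, 10, 5], [0, -10, -5]].
This matrix has rank 2, so its null space has dimension 3 − 2 = 1.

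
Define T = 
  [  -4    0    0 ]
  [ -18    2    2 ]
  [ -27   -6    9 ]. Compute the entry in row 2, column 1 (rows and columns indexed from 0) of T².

-66

Characteristic polynomial: μ^3 - 7μ^2 - 14μ + 120 = (μ - 6)(μ - 5)(μ + 4), so the eigenvalues are -4, 5, 6.
μ=-4: eigenvector (1, 2, 3).
μ=6: eigenvector (0, -1, -2).
μ=5: eigenvector (0, 2, 3).
P = [[1, 0, 0], [2, -1, 2], [3, -2, 3]], D = diag(-4, 6, 5), P⁻¹ = [[1, 0, 0], [0, 3, -2], [-1, 2, -1]].
T² = P·diag(16, 36, 25)·P⁻¹ = [[16, 0, 0], [-18, -8, 22], [-27, -66, 69]].
The requested entry is -66.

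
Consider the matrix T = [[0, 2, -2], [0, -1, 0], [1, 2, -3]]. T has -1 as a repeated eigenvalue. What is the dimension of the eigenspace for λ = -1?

T + 1I = [[1, 2, -2], [0, 0, 0], [1, 2, -2]].
This matrix has rank 1, so its null space has dimension 3 − 1 = 2.

2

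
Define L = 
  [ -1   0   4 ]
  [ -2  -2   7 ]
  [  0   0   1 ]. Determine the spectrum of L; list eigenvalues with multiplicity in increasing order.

Characteristic polynomial: p(μ) = μ^3 + 2μ^2 - μ - 2 = (μ - 1)(μ + 1)(μ + 2).
Roots (with multiplicity): -2, -1, 1.

-2, -1, 1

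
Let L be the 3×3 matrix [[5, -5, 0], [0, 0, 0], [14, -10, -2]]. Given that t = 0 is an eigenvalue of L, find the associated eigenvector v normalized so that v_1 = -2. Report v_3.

-4

L = [[5, -5, 0], [0, 0, 0], [14, -10, -2]].
Solving (L)v = 0 gives the eigenspace spanned by (-2, -2, -4).
With v_1 = -2, v = (-2, -2, -4), so v_3 = -4.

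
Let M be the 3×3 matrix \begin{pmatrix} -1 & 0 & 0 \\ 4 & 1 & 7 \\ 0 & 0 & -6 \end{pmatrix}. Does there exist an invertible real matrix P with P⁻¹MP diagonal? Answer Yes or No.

Yes

Characteristic polynomial: p(μ) = μ^3 + 6μ^2 - μ - 6 = (μ - 1)(μ + 1)(μ + 6).
All 3 eigenvalues are distinct, so M is diagonalizable.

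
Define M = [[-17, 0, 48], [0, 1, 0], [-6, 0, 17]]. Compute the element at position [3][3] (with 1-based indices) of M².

1

Characteristic polynomial: s^3 - s^2 - s + 1 = (s - 1)^2(s + 1), so the eigenvalues are -1, 1, 1.
s=-1: eigenvector (-3, 0, -1).
s=1: eigenvector (0, 1, 0).
s=1: eigenvector (-8, 0, -3).
P = [[-3, 0, -8], [0, 1, 0], [-1, 0, -3]], D = diag(-1, 1, 1), P⁻¹ = [[-3, 0, 8], [0, 1, 0], [1, 0, -3]].
M² = P·diag(1, 1, 1)·P⁻¹ = [[1, 0, 0], [0, 1, 0], [0, 0, 1]].
The requested entry is 1.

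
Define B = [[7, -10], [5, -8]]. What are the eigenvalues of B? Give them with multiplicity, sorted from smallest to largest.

-3, 2

Characteristic polynomial: p(μ) = μ^2 + μ - 6 = (μ - 2)(μ + 3).
Roots (with multiplicity): -3, 2.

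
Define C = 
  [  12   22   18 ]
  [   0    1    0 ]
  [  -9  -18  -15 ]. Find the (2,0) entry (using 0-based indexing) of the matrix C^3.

-243

Characteristic polynomial: s^3 + 2s^2 - 21s + 18 = (s - 3)(s - 1)(s + 6), so the eigenvalues are -6, 1, 3.
s=3: eigenvector (2, 0, -1).
s=-6: eigenvector (-1, 0, 1).
s=1: eigenvector (-2, 1, 0).
P = [[2, -1, -2], [0, 0, 1], [-1, 1, 0]], D = diag(3, -6, 1), P⁻¹ = [[1, 2, 1], [1, 2, 2], [0, 1, 0]].
C³ = P·diag(27, -216, 1)·P⁻¹ = [[270, 538, 486], [0, 1, 0], [-243, -486, -459]].
The requested entry is -243.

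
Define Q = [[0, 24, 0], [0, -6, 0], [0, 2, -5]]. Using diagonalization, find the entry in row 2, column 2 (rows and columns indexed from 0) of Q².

Characteristic polynomial: s^3 + 11s^2 + 30s = s(s + 5)(s + 6), so the eigenvalues are -6, -5, 0.
s=0: eigenvector (1, 0, 0).
s=-6: eigenvector (-4, 1, -2).
s=-5: eigenvector (0, 0, 1).
P = [[1, -4, 0], [0, 1, 0], [0, -2, 1]], D = diag(0, -6, -5), P⁻¹ = [[1, 4, 0], [0, 1, 0], [0, 2, 1]].
Q² = P·diag(0, 36, 25)·P⁻¹ = [[0, -144, 0], [0, 36, 0], [0, -22, 25]].
The requested entry is 25.

25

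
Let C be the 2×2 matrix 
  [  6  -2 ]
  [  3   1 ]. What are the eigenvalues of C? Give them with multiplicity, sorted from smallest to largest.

Characteristic polynomial: p(r) = r^2 - 7r + 12 = (r - 4)(r - 3).
Roots (with multiplicity): 3, 4.

3, 4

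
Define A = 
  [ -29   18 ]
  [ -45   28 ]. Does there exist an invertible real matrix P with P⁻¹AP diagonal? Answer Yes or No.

Characteristic polynomial: p(r) = r^2 + r - 2 = (r - 1)(r + 2).
All 2 eigenvalues are distinct, so A is diagonalizable.

Yes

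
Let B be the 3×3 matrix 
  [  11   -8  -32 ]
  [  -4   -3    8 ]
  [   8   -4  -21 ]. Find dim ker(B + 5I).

2

B + 5I = [[16, -8, -32], [-4, 2, 8], [8, -4, -16]].
This matrix has rank 1, so its null space has dimension 3 − 1 = 2.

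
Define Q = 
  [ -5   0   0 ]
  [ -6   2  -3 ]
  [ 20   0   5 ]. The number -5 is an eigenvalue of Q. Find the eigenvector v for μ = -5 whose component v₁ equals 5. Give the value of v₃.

Q + 5I = [[0, 0, 0], [-6, 7, -3], [20, 0, 10]].
Solving (Q + 5I)v = 0 gives the eigenspace spanned by (5, 0, -10).
With v₁ = 5, v = (5, 0, -10), so v₃ = -10.

-10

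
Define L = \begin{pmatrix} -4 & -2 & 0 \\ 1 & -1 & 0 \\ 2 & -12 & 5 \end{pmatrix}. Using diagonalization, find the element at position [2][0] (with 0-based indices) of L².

Characteristic polynomial: r^3 - 19r - 30 = (r - 5)(r + 2)(r + 3), so the eigenvalues are -3, -2, 5.
r=-2: eigenvector (-1, 1, 2).
r=-3: eigenvector (-2, 1, 2).
r=5: eigenvector (0, 0, 1).
P = [[-1, -2, 0], [1, 1, 0], [2, 2, 1]], D = diag(-2, -3, 5), P⁻¹ = [[1, 2, 0], [-1, -1, 0], [0, -2, 1]].
L² = P·diag(4, 9, 25)·P⁻¹ = [[14, 10, 0], [-5, -1, 0], [-10, -52, 25]].
The requested entry is -10.

-10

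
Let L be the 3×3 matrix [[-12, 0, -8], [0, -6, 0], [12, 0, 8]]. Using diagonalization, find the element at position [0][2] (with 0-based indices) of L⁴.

Characteristic polynomial: λ^3 + 10λ^2 + 24λ = λ(λ + 4)(λ + 6), so the eigenvalues are -6, -4, 0.
λ=-4: eigenvector (1, 0, -1).
λ=-6: eigenvector (0, 1, 0).
λ=0: eigenvector (-2, 0, 3).
P = [[1, 0, -2], [0, 1, 0], [-1, 0, 3]], D = diag(-4, -6, 0), P⁻¹ = [[3, 0, 2], [0, 1, 0], [1, 0, 1]].
L⁴ = P·diag(256, 1296, 0)·P⁻¹ = [[768, 0, 512], [0, 1296, 0], [-768, 0, -512]].
The requested entry is 512.

512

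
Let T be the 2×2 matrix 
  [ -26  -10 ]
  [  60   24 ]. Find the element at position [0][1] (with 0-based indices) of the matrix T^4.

Characteristic polynomial: μ^2 + 2μ - 24 = (μ - 4)(μ + 6), so the eigenvalues are -6, 4.
μ=4: eigenvector (-1, 3).
μ=-6: eigenvector (1, -2).
P = [[-1, 1], [3, -2]], D = diag(4, -6), P⁻¹ = [[2, 1], [3, 1]].
T⁴ = P·diag(256, 1296)·P⁻¹ = [[3376, 1040], [-6240, -1824]].
The requested entry is 1040.

1040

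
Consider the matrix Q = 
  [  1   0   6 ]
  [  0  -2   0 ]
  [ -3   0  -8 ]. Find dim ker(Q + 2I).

Q + 2I = [[3, 0, 6], [0, 0, 0], [-3, 0, -6]].
This matrix has rank 1, so its null space has dimension 3 − 1 = 2.

2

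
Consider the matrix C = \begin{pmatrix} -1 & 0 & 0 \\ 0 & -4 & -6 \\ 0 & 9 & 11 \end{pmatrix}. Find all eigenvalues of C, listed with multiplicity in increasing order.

Characteristic polynomial: p(r) = r^3 - 6r^2 + 3r + 10 = (r - 5)(r - 2)(r + 1).
Roots (with multiplicity): -1, 2, 5.

-1, 2, 5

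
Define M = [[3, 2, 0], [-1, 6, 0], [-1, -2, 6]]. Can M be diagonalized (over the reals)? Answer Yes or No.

Yes

Characteristic polynomial: p(r) = r^3 - 15r^2 + 74r - 120 = (r - 6)(r - 5)(r - 4).
All 3 eigenvalues are distinct, so M is diagonalizable.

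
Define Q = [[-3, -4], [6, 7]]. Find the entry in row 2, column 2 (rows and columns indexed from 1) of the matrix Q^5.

727

Characteristic polynomial: s^2 - 4s + 3 = (s - 3)(s - 1), so the eigenvalues are 1, 3.
s=3: eigenvector (-2, 3).
s=1: eigenvector (1, -1).
P = [[-2, 1], [3, -1]], D = diag(3, 1), P⁻¹ = [[1, 1], [3, 2]].
Q⁵ = P·diag(243, 1)·P⁻¹ = [[-483, -484], [726, 727]].
The requested entry is 727.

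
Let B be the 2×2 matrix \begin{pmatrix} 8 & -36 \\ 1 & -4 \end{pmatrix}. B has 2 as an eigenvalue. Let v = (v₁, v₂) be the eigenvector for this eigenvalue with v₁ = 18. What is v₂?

3

B − 2I = [[6, -36], [1, -6]].
Solving (B − 2I)v = 0 gives the eigenspace spanned by (18, 3).
With v₁ = 18, v = (18, 3), so v₂ = 3.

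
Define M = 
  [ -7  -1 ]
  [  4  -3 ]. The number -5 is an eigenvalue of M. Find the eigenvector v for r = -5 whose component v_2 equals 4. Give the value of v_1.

-2

M + 5I = [[-2, -1], [4, 2]].
Solving (M + 5I)v = 0 gives the eigenspace spanned by (-2, 4).
With v_2 = 4, v = (-2, 4), so v_1 = -2.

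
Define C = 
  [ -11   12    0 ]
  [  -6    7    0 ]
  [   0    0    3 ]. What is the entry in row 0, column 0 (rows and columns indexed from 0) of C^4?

Characteristic polynomial: s^3 + s^2 - 17s + 15 = (s - 3)(s - 1)(s + 5), so the eigenvalues are -5, 1, 3.
s=-5: eigenvector (2, 1, 0).
s=3: eigenvector (0, 0, 1).
s=1: eigenvector (1, 1, 0).
P = [[2, 0, 1], [1, 0, 1], [0, 1, 0]], D = diag(-5, 3, 1), P⁻¹ = [[1, -1, 0], [0, 0, 1], [-1, 2, 0]].
C⁴ = P·diag(625, 81, 1)·P⁻¹ = [[1249, -1248, 0], [624, -623, 0], [0, 0, 81]].
The requested entry is 1249.

1249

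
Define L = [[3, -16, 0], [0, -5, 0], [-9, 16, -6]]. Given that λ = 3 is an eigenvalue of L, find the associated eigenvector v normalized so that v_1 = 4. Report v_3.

-4

L − 3I = [[0, -16, 0], [0, -8, 0], [-9, 16, -9]].
Solving (L − 3I)v = 0 gives the eigenspace spanned by (4, 0, -4).
With v_1 = 4, v = (4, 0, -4), so v_3 = -4.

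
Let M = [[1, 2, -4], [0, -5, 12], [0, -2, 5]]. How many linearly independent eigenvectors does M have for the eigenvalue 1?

2

M − 1I = [[0, 2, -4], [0, -6, 12], [0, -2, 4]].
This matrix has rank 1, so its null space has dimension 3 − 1 = 2.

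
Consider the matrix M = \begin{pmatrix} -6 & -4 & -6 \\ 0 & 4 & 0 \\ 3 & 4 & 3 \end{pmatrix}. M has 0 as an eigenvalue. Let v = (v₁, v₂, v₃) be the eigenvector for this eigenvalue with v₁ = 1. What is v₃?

-1

M = [[-6, -4, -6], [0, 4, 0], [3, 4, 3]].
Solving (M)v = 0 gives the eigenspace spanned by (1, 0, -1).
With v₁ = 1, v = (1, 0, -1), so v₃ = -1.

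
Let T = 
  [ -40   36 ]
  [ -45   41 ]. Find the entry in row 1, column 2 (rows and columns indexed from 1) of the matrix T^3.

Characteristic polynomial: λ^2 - λ - 20 = (λ - 5)(λ + 4), so the eigenvalues are -4, 5.
λ=-4: eigenvector (1, 1).
λ=5: eigenvector (4, 5).
P = [[1, 4], [1, 5]], D = diag(-4, 5), P⁻¹ = [[5, -4], [-1, 1]].
T³ = P·diag(-64, 125)·P⁻¹ = [[-820, 756], [-945, 881]].
The requested entry is 756.

756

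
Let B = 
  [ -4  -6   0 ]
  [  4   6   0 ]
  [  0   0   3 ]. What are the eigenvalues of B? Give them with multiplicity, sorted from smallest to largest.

Characteristic polynomial: p(t) = t^3 - 5t^2 + 6t = t(t - 3)(t - 2).
Roots (with multiplicity): 0, 2, 3.

0, 2, 3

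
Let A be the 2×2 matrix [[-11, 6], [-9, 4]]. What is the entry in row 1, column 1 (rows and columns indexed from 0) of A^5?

6154

Characteristic polynomial: s^2 + 7s + 10 = (s + 2)(s + 5), so the eigenvalues are -5, -2.
s=-5: eigenvector (1, 1).
s=-2: eigenvector (2, 3).
P = [[1, 2], [1, 3]], D = diag(-5, -2), P⁻¹ = [[3, -2], [-1, 1]].
A⁵ = P·diag(-3125, -32)·P⁻¹ = [[-9311, 6186], [-9279, 6154]].
The requested entry is 6154.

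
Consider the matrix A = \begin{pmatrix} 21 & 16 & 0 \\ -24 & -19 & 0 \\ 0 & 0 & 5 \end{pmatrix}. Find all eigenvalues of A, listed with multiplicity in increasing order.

-3, 5, 5

Characteristic polynomial: p(r) = r^3 - 7r^2 - 5r + 75 = (r - 5)^2(r + 3).
Roots (with multiplicity): -3, 5, 5.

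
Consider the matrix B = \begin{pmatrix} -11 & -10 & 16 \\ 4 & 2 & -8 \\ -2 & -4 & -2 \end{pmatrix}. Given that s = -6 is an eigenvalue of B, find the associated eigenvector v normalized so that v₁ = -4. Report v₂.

B + 6I = [[-5, -10, 16], [4, 8, -8], [-2, -4, 4]].
Solving (B + 6I)v = 0 gives the eigenspace spanned by (-4, 2, 0).
With v₁ = -4, v = (-4, 2, 0), so v₂ = 2.

2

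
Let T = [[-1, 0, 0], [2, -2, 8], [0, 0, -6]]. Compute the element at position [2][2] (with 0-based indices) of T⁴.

1296

Characteristic polynomial: r^3 + 9r^2 + 20r + 12 = (r + 1)(r + 2)(r + 6), so the eigenvalues are -6, -2, -1.
r=-1: eigenvector (1, 2, 0).
r=-2: eigenvector (0, 1, 0).
r=-6: eigenvector (0, -2, 1).
P = [[1, 0, 0], [2, 1, -2], [0, 0, 1]], D = diag(-1, -2, -6), P⁻¹ = [[1, 0, 0], [-2, 1, 2], [0, 0, 1]].
T⁴ = P·diag(1, 16, 1296)·P⁻¹ = [[1, 0, 0], [-30, 16, -2560], [0, 0, 1296]].
The requested entry is 1296.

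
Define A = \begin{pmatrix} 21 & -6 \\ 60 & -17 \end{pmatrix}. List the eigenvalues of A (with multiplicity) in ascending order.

Characteristic polynomial: p(s) = s^2 - 4s + 3 = (s - 3)(s - 1).
Roots (with multiplicity): 1, 3.

1, 3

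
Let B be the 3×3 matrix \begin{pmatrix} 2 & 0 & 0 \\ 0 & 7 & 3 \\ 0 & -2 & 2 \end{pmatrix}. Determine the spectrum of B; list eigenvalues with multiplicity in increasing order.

2, 4, 5

Characteristic polynomial: p(t) = t^3 - 11t^2 + 38t - 40 = (t - 5)(t - 4)(t - 2).
Roots (with multiplicity): 2, 4, 5.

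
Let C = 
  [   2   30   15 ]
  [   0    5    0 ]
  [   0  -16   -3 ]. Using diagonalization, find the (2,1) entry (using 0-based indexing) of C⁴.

-1088

Characteristic polynomial: t^3 - 4t^2 - 11t + 30 = (t - 5)(t - 2)(t + 3), so the eigenvalues are -3, 2, 5.
t=5: eigenvector (0, 1, -2).
t=2: eigenvector (1, 0, 0).
t=-3: eigenvector (-3, 0, 1).
P = [[0, 1, -3], [1, 0, 0], [-2, 0, 1]], D = diag(5, 2, -3), P⁻¹ = [[0, 1, 0], [1, 6, 3], [0, 2, 1]].
C⁴ = P·diag(625, 16, 81)·P⁻¹ = [[16, -390, -195], [0, 625, 0], [0, -1088, 81]].
The requested entry is -1088.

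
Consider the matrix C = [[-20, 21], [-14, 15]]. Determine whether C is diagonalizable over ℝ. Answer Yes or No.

Characteristic polynomial: p(r) = r^2 + 5r - 6 = (r - 1)(r + 6).
All 2 eigenvalues are distinct, so C is diagonalizable.

Yes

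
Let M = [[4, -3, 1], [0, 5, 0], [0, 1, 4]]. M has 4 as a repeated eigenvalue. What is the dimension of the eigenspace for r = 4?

M − 4I = [[0, -3, 1], [0, 1, 0], [0, 1, 0]].
This matrix has rank 2, so its null space has dimension 3 − 2 = 1.

1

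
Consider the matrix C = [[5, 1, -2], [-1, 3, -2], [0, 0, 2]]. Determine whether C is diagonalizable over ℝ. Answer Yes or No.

No

Characteristic polynomial: p(s) = s^3 - 10s^2 + 32s - 32 = (s - 4)^2(s - 2).
s = 4 has algebraic multiplicity 2; rank(C − 4I) = 2, so geometric multiplicity = 1.
Geometric multiplicity < algebraic multiplicity, so C is not diagonalizable.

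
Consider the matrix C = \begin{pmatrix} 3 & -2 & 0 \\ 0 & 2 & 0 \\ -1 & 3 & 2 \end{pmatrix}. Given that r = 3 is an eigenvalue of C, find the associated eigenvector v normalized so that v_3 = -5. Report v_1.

5

C − 3I = [[0, -2, 0], [0, -1, 0], [-1, 3, -1]].
Solving (C − 3I)v = 0 gives the eigenspace spanned by (5, 0, -5).
With v_3 = -5, v = (5, 0, -5), so v_1 = 5.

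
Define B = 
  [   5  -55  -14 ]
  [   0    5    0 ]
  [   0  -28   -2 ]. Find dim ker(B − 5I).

B − 5I = [[0, -55, -14], [0, 0, 0], [0, -28, -7]].
This matrix has rank 2, so its null space has dimension 3 − 2 = 1.

1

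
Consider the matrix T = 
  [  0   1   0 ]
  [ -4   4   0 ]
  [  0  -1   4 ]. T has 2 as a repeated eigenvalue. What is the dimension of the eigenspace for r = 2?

1

T − 2I = [[-2, 1, 0], [-4, 2, 0], [0, -1, 2]].
This matrix has rank 2, so its null space has dimension 3 − 2 = 1.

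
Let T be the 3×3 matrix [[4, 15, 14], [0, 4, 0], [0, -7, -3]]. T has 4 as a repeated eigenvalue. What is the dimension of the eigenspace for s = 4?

T − 4I = [[0, 15, 14], [0, 0, 0], [0, -7, -7]].
This matrix has rank 2, so its null space has dimension 3 − 2 = 1.

1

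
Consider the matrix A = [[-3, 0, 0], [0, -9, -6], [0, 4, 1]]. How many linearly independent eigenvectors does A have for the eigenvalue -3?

A + 3I = [[0, 0, 0], [0, -6, -6], [0, 4, 4]].
This matrix has rank 1, so its null space has dimension 3 − 1 = 2.

2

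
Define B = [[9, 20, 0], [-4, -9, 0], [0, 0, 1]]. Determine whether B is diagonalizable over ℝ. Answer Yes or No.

Yes

Characteristic polynomial: p(s) = s^3 - s^2 - s + 1 = (s - 1)^2(s + 1).
s = 1 has algebraic multiplicity 2; rank(B − 1I) = 1, so geometric multiplicity = 2.
Every eigenvalue has geometric = algebraic multiplicity, so B is diagonalizable.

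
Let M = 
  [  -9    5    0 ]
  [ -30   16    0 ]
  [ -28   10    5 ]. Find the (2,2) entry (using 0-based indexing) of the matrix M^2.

Characteristic polynomial: s^3 - 12s^2 + 41s - 30 = (s - 6)(s - 5)(s - 1), so the eigenvalues are 1, 5, 6.
s=1: eigenvector (1, 2, 2).
s=6: eigenvector (1, 3, 2).
s=5: eigenvector (0, 0, 1).
P = [[1, 1, 0], [2, 3, 0], [2, 2, 1]], D = diag(1, 6, 5), P⁻¹ = [[3, -1, 0], [-2, 1, 0], [-2, 0, 1]].
M² = P·diag(1, 36, 25)·P⁻¹ = [[-69, 35, 0], [-210, 106, 0], [-188, 70, 25]].
The requested entry is 25.

25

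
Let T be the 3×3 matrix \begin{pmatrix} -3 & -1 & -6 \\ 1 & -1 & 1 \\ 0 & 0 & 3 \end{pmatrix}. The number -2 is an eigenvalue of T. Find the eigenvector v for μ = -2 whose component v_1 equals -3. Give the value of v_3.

T + 2I = [[-1, -1, -6], [1, 1, 1], [0, 0, 5]].
Solving (T + 2I)v = 0 gives the eigenspace spanned by (-3, 3, 0).
With v_1 = -3, v = (-3, 3, 0), so v_3 = 0.

0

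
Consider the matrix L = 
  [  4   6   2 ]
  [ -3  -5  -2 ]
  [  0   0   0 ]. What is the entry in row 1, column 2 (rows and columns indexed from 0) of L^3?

-8

Characteristic polynomial: s^3 + s^2 - 2s = s(s - 1)(s + 2), so the eigenvalues are -2, 0, 1.
s=1: eigenvector (2, -1, 0).
s=-2: eigenvector (-1, 1, 0).
s=0: eigenvector (1, -1, 1).
P = [[2, -1, 1], [-1, 1, -1], [0, 0, 1]], D = diag(1, -2, 0), P⁻¹ = [[1, 1, 0], [1, 2, 1], [0, 0, 1]].
L³ = P·diag(1, -8, 0)·P⁻¹ = [[10, 18, 8], [-9, -17, -8], [0, 0, 0]].
The requested entry is -8.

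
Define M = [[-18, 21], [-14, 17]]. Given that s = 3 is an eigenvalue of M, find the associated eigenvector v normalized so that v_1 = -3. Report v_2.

M − 3I = [[-21, 21], [-14, 14]].
Solving (M − 3I)v = 0 gives the eigenspace spanned by (-3, -3).
With v_1 = -3, v = (-3, -3), so v_2 = -3.

-3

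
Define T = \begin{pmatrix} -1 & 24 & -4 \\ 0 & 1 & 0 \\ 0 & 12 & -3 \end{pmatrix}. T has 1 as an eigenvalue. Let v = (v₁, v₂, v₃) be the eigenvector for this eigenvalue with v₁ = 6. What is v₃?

T − 1I = [[-2, 24, -4], [0, 0, 0], [0, 12, -4]].
Solving (T − 1I)v = 0 gives the eigenspace spanned by (6, 1, 3).
With v₁ = 6, v = (6, 1, 3), so v₃ = 3.

3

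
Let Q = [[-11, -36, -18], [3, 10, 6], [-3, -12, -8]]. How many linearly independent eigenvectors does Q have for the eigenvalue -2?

Q + 2I = [[-9, -36, -18], [3, 12, 6], [-3, -12, -6]].
This matrix has rank 1, so its null space has dimension 3 − 1 = 2.

2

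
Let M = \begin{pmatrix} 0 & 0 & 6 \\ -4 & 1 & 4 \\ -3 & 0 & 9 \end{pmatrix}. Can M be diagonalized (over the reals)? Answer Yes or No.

Yes

Characteristic polynomial: p(s) = s^3 - 10s^2 + 27s - 18 = (s - 6)(s - 3)(s - 1).
All 3 eigenvalues are distinct, so M is diagonalizable.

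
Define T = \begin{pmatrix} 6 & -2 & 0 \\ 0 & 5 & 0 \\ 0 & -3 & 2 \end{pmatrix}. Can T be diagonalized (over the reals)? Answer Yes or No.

Characteristic polynomial: p(λ) = λ^3 - 13λ^2 + 52λ - 60 = (λ - 6)(λ - 5)(λ - 2).
All 3 eigenvalues are distinct, so T is diagonalizable.

Yes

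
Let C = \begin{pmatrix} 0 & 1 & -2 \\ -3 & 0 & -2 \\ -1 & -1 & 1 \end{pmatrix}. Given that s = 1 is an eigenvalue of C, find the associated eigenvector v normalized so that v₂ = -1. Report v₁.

1

C − 1I = [[-1, 1, -2], [-3, -1, -2], [-1, -1, 0]].
Solving (C − 1I)v = 0 gives the eigenspace spanned by (1, -1, -1).
With v₂ = -1, v = (1, -1, -1), so v₁ = 1.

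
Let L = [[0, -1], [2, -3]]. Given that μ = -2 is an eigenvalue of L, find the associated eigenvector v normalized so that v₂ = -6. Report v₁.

-3

L + 2I = [[2, -1], [2, -1]].
Solving (L + 2I)v = 0 gives the eigenspace spanned by (-3, -6).
With v₂ = -6, v = (-3, -6), so v₁ = -3.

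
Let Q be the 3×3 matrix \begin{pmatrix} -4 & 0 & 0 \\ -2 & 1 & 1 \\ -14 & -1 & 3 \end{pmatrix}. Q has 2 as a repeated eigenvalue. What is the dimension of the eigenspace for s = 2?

Q − 2I = [[-6, 0, 0], [-2, -1, 1], [-14, -1, 1]].
This matrix has rank 2, so its null space has dimension 3 − 2 = 1.

1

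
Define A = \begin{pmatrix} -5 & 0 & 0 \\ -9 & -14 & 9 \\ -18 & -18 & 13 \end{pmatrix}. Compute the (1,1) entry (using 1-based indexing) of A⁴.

Characteristic polynomial: λ^3 + 6λ^2 - 15λ - 100 = (λ - 4)(λ + 5)^2, so the eigenvalues are -5, -5, 4.
λ=-5: eigenvector (0, 1, 1).
λ=-5: eigenvector (1, -1, 0).
λ=4: eigenvector (0, 1, 2).
P = [[0, 1, 0], [1, -1, 1], [1, 0, 2]], D = diag(-5, -5, 4), P⁻¹ = [[2, 2, -1], [1, 0, 0], [-1, -1, 1]].
A⁴ = P·diag(625, 625, 256)·P⁻¹ = [[625, 0, 0], [369, 994, -369], [738, 738, -113]].
The requested entry is 625.

625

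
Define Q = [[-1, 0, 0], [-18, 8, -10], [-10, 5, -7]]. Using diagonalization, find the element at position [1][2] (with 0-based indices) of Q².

-10

Characteristic polynomial: r^3 - 7r - 6 = (r - 3)(r + 1)(r + 2), so the eigenvalues are -2, -1, 3.
r=-1: eigenvector (1, 2, 0).
r=-2: eigenvector (0, 1, 1).
r=3: eigenvector (0, -2, -1).
P = [[1, 0, 0], [2, 1, -2], [0, 1, -1]], D = diag(-1, -2, 3), P⁻¹ = [[1, 0, 0], [2, -1, 2], [2, -1, 1]].
Q² = P·diag(1, 4, 9)·P⁻¹ = [[1, 0, 0], [-26, 14, -10], [-10, 5, -1]].
The requested entry is -10.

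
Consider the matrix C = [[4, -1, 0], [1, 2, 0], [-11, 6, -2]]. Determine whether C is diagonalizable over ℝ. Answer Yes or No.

Characteristic polynomial: p(μ) = μ^3 - 4μ^2 - 3μ + 18 = (μ - 3)^2(μ + 2).
μ = 3 has algebraic multiplicity 2; rank(C − 3I) = 2, so geometric multiplicity = 1.
Geometric multiplicity < algebraic multiplicity, so C is not diagonalizable.

No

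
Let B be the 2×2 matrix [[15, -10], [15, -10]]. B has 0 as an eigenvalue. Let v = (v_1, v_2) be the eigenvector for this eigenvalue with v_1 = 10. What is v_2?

B = [[15, -10], [15, -10]].
Solving (B)v = 0 gives the eigenspace spanned by (10, 15).
With v_1 = 10, v = (10, 15), so v_2 = 15.

15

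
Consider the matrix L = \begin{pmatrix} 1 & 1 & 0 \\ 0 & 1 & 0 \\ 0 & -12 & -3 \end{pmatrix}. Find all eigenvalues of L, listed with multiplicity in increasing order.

Characteristic polynomial: p(r) = r^3 + r^2 - 5r + 3 = (r - 1)^2(r + 3).
Roots (with multiplicity): -3, 1, 1.

-3, 1, 1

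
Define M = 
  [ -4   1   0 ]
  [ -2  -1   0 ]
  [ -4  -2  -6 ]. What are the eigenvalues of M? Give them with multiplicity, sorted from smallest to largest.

Characteristic polynomial: p(t) = t^3 + 11t^2 + 36t + 36 = (t + 2)(t + 3)(t + 6).
Roots (with multiplicity): -6, -3, -2.

-6, -3, -2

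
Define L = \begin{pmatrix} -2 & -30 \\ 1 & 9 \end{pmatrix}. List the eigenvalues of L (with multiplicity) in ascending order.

3, 4

Characteristic polynomial: p(μ) = μ^2 - 7μ + 12 = (μ - 4)(μ - 3).
Roots (with multiplicity): 3, 4.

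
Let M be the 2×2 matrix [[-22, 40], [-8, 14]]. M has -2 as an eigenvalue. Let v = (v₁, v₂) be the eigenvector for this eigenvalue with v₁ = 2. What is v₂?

M + 2I = [[-20, 40], [-8, 16]].
Solving (M + 2I)v = 0 gives the eigenspace spanned by (2, 1).
With v₁ = 2, v = (2, 1), so v₂ = 1.

1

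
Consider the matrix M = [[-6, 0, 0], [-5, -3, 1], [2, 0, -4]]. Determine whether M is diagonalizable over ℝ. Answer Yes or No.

Characteristic polynomial: p(s) = s^3 + 13s^2 + 54s + 72 = (s + 3)(s + 4)(s + 6).
All 3 eigenvalues are distinct, so M is diagonalizable.

Yes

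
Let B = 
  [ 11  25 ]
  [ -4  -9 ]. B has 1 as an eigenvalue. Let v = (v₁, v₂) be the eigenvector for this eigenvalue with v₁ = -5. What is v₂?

B − 1I = [[10, 25], [-4, -10]].
Solving (B − 1I)v = 0 gives the eigenspace spanned by (-5, 2).
With v₁ = -5, v = (-5, 2), so v₂ = 2.

2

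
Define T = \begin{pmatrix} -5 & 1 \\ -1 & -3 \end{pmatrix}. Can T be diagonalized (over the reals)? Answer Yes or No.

Characteristic polynomial: p(r) = r^2 + 8r + 16 = (r + 4)^2.
r = -4 has algebraic multiplicity 2; rank(T + 4I) = 1, so geometric multiplicity = 1.
Geometric multiplicity < algebraic multiplicity, so T is not diagonalizable.

No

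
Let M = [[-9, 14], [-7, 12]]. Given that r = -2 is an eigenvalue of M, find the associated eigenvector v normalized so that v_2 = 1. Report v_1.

M + 2I = [[-7, 14], [-7, 14]].
Solving (M + 2I)v = 0 gives the eigenspace spanned by (2, 1).
With v_2 = 1, v = (2, 1), so v_1 = 2.

2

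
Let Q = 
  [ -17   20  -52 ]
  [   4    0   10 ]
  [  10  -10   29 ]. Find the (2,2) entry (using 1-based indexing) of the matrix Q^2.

Characteristic polynomial: r^3 - 12r^2 + 47r - 60 = (r - 5)(r - 4)(r - 3), so the eigenvalues are 3, 4, 5.
r=3: eigenvector (11, -2, -5).
r=4: eigenvector (-4, 1, 2).
r=5: eigenvector (-10, 2, 5).
P = [[11, -4, -10], [-2, 1, 2], [-5, 2, 5]], D = diag(3, 4, 5), P⁻¹ = [[1, 0, 2], [0, 5, -2], [1, -2, 3]].
Q² = P·diag(9, 16, 25)·P⁻¹ = [[-151, 180, -424], [32, -20, 82], [80, -90, 221]].
The requested entry is -20.

-20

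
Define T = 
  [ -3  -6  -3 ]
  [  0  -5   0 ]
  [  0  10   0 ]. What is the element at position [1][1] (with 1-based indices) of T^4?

81

Characteristic polynomial: r^3 + 8r^2 + 15r = r(r + 3)(r + 5), so the eigenvalues are -5, -3, 0.
r=-5: eigenvector (0, 1, -2).
r=-3: eigenvector (1, 0, 0).
r=0: eigenvector (-1, 0, 1).
P = [[0, 1, -1], [1, 0, 0], [-2, 0, 1]], D = diag(-5, -3, 0), P⁻¹ = [[0, 1, 0], [1, 2, 1], [0, 2, 1]].
T⁴ = P·diag(625, 81, 0)·P⁻¹ = [[81, 162, 81], [0, 625, 0], [0, -1250, 0]].
The requested entry is 81.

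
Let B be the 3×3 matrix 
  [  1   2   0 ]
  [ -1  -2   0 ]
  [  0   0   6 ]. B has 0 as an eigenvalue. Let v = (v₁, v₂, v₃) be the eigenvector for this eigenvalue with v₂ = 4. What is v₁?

B = [[1, 2, 0], [-1, -2, 0], [0, 0, 6]].
Solving (B)v = 0 gives the eigenspace spanned by (-8, 4, 0).
With v₂ = 4, v = (-8, 4, 0), so v₁ = -8.

-8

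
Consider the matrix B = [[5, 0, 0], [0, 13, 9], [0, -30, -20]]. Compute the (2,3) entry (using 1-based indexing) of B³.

Characteristic polynomial: μ^3 + 2μ^2 - 25μ - 50 = (μ - 5)(μ + 2)(μ + 5), so the eigenvalues are -5, -2, 5.
μ=5: eigenvector (1, 0, 0).
μ=-5: eigenvector (0, 1, -2).
μ=-2: eigenvector (0, 3, -5).
P = [[1, 0, 0], [0, 1, 3], [0, -2, -5]], D = diag(5, -5, -2), P⁻¹ = [[1, 0, 0], [0, -5, -3], [0, 2, 1]].
B³ = P·diag(125, -125, -8)·P⁻¹ = [[125, 0, 0], [0, 577, 351], [0, -1170, -710]].
The requested entry is 351.

351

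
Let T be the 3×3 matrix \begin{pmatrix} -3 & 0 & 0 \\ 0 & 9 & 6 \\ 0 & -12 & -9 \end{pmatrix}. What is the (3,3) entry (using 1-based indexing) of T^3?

-81

Characteristic polynomial: s^3 + 3s^2 - 9s - 27 = (s - 3)(s + 3)^2, so the eigenvalues are -3, -3, 3.
s=-3: eigenvector (1, 0, 0).
s=3: eigenvector (0, 1, -1).
s=-3: eigenvector (0, -1, 2).
P = [[1, 0, 0], [0, 1, -1], [0, -1, 2]], D = diag(-3, 3, -3), P⁻¹ = [[1, 0, 0], [0, 2, 1], [0, 1, 1]].
T³ = P·diag(-27, 27, -27)·P⁻¹ = [[-27, 0, 0], [0, 81, 54], [0, -108, -81]].
The requested entry is -81.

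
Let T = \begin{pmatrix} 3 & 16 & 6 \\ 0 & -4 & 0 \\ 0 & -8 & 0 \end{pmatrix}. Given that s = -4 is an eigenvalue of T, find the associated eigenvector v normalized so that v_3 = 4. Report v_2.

T + 4I = [[7, 16, 6], [0, 0, 0], [0, -8, 4]].
Solving (T + 4I)v = 0 gives the eigenspace spanned by (-8, 2, 4).
With v_3 = 4, v = (-8, 2, 4), so v_2 = 2.

2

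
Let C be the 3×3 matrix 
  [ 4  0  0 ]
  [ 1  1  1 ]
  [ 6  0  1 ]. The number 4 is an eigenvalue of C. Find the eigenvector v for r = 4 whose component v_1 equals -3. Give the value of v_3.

-6

C − 4I = [[0, 0, 0], [1, -3, 1], [6, 0, -3]].
Solving (C − 4I)v = 0 gives the eigenspace spanned by (-3, -3, -6).
With v_1 = -3, v = (-3, -3, -6), so v_3 = -6.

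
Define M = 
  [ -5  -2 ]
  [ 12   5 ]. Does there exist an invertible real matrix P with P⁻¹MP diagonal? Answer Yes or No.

Yes

Characteristic polynomial: p(s) = s^2 - 1 = (s - 1)(s + 1).
All 2 eigenvalues are distinct, so M is diagonalizable.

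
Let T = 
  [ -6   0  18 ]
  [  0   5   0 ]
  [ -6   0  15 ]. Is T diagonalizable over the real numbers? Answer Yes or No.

Characteristic polynomial: p(r) = r^3 - 14r^2 + 63r - 90 = (r - 6)(r - 5)(r - 3).
All 3 eigenvalues are distinct, so T is diagonalizable.

Yes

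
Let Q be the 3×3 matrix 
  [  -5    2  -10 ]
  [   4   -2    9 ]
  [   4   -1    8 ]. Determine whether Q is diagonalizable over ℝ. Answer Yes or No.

Characteristic polynomial: p(r) = r^3 - r^2 - 5r - 3 = (r - 3)(r + 1)^2.
r = -1 has algebraic multiplicity 2; rank(Q + 1I) = 2, so geometric multiplicity = 1.
Geometric multiplicity < algebraic multiplicity, so Q is not diagonalizable.

No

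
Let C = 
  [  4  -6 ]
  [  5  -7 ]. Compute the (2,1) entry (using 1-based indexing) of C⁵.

155

Characteristic polynomial: r^2 + 3r + 2 = (r + 1)(r + 2), so the eigenvalues are -2, -1.
r=-2: eigenvector (1, 1).
r=-1: eigenvector (-6, -5).
P = [[1, -6], [1, -5]], D = diag(-2, -1), P⁻¹ = [[-5, 6], [-1, 1]].
C⁵ = P·diag(-32, -1)·P⁻¹ = [[154, -186], [155, -187]].
The requested entry is 155.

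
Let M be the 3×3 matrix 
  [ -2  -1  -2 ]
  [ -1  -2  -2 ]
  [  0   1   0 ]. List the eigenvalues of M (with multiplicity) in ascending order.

-2, -1, -1

Characteristic polynomial: p(s) = s^3 + 4s^2 + 5s + 2 = (s + 1)^2(s + 2).
Roots (with multiplicity): -2, -1, -1.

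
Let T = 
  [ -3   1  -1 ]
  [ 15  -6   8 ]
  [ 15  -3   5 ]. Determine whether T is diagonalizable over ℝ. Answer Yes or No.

Characteristic polynomial: p(μ) = μ^3 + 4μ^2 - 3μ - 18 = (μ - 2)(μ + 3)^2.
μ = -3 has algebraic multiplicity 2; rank(T + 3I) = 2, so geometric multiplicity = 1.
Geometric multiplicity < algebraic multiplicity, so T is not diagonalizable.

No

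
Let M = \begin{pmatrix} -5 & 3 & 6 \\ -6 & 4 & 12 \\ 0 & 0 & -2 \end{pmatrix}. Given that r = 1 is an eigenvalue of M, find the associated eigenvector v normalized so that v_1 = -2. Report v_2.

-4

M − 1I = [[-6, 3, 6], [-6, 3, 12], [0, 0, -3]].
Solving (M − 1I)v = 0 gives the eigenspace spanned by (-2, -4, 0).
With v_1 = -2, v = (-2, -4, 0), so v_2 = -4.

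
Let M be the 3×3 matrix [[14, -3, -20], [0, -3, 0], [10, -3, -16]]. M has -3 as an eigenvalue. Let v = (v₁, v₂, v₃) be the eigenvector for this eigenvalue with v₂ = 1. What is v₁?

-1

M + 3I = [[17, -3, -20], [0, 0, 0], [10, -3, -13]].
Solving (M + 3I)v = 0 gives the eigenspace spanned by (-1, 1, -1).
With v₂ = 1, v = (-1, 1, -1), so v₁ = -1.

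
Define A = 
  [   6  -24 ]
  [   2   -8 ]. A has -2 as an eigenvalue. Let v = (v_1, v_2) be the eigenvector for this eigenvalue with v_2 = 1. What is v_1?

3

A + 2I = [[8, -24], [2, -6]].
Solving (A + 2I)v = 0 gives the eigenspace spanned by (3, 1).
With v_2 = 1, v = (3, 1), so v_1 = 3.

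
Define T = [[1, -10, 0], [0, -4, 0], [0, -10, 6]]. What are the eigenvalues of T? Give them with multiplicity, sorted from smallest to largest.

-4, 1, 6

Characteristic polynomial: p(λ) = λ^3 - 3λ^2 - 22λ + 24 = (λ - 6)(λ - 1)(λ + 4).
Roots (with multiplicity): -4, 1, 6.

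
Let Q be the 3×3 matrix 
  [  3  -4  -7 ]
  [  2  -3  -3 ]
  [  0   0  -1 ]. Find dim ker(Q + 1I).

1

Q + 1I = [[4, -4, -7], [2, -2, -3], [0, 0, 0]].
This matrix has rank 2, so its null space has dimension 3 − 2 = 1.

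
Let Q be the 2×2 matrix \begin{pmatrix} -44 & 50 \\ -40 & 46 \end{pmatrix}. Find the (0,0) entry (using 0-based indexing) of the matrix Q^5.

Characteristic polynomial: s^2 - 2s - 24 = (s - 6)(s + 4), so the eigenvalues are -4, 6.
s=6: eigenvector (1, 1).
s=-4: eigenvector (-5, -4).
P = [[1, -5], [1, -4]], D = diag(6, -4), P⁻¹ = [[-4, 5], [-1, 1]].
Q⁵ = P·diag(7776, -1024)·P⁻¹ = [[-36224, 44000], [-35200, 42976]].
The requested entry is -36224.

-36224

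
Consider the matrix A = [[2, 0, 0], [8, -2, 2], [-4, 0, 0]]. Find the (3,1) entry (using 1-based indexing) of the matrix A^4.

-32

Characteristic polynomial: λ^3 - 4λ = λ(λ - 2)(λ + 2), so the eigenvalues are -2, 0, 2.
λ=2: eigenvector (1, 1, -2).
λ=-2: eigenvector (0, 1, 0).
λ=0: eigenvector (0, 1, 1).
P = [[1, 0, 0], [1, 1, 1], [-2, 0, 1]], D = diag(2, -2, 0), P⁻¹ = [[1, 0, 0], [-3, 1, -1], [2, 0, 1]].
A⁴ = P·diag(16, 16, 0)·P⁻¹ = [[16, 0, 0], [-32, 16, -16], [-32, 0, 0]].
The requested entry is -32.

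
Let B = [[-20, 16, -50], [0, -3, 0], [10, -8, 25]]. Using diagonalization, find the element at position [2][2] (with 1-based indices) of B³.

Characteristic polynomial: λ^3 - 2λ^2 - 15λ = λ(λ - 5)(λ + 3), so the eigenvalues are -3, 0, 5.
λ=0: eigenvector (5, 0, -2).
λ=5: eigenvector (2, 0, -1).
λ=-3: eigenvector (-2, 1, 1).
P = [[5, 2, -2], [0, 0, 1], [-2, -1, 1]], D = diag(0, 5, -3), P⁻¹ = [[1, 0, 2], [-2, 1, -5], [0, 1, 0]].
B³ = P·diag(0, 125, -27)·P⁻¹ = [[-500, 304, -1250], [0, -27, 0], [250, -152, 625]].
The requested entry is -27.

-27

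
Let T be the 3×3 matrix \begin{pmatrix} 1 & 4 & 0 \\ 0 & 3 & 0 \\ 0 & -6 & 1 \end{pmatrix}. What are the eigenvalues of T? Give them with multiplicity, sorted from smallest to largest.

1, 1, 3

Characteristic polynomial: p(s) = s^3 - 5s^2 + 7s - 3 = (s - 3)(s - 1)^2.
Roots (with multiplicity): 1, 1, 3.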